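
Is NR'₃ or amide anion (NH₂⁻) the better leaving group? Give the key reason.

NR'₃

NR'₃ is the better leaving group.
pKₐ(R'₃NH⁺) ≈ 10.7 versus pKₐ(NH₃) ≈ 38: NR'₃ is the much weaker base.
Neutral but still a fairly strong base; Hofmann-elimination LG.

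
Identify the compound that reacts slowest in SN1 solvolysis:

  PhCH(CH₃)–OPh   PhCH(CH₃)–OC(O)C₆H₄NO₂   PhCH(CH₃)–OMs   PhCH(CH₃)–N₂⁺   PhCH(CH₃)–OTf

Identical carbon frameworks mean the comparison reduces to leaving-group quality.
Rank by basicity of the departing species: weakest base leaves most easily.
PhCH(CH₃)–N₂⁺ loses N₂: no meaningful conjugate acid; N₂ departs as an exceptionally stable neutral molecule
PhCH(CH₃)–OTf loses OTf⁻: pKₐ(CF₃SO₃H (triflic acid)) ≈ -14
PhCH(CH₃)–OMs loses OMs⁻: pKₐ(CH₃SO₃H (MsOH)) ≈ -1.9
PhCH(CH₃)–OC(O)C₆H₄NO₂ loses p-O₂N–C₆H₄–COO⁻: pKₐ(p-nitrobenzoic acid) ≈ 3.4
PhCH(CH₃)–OPh loses PhO⁻: pKₐ(C₆H₅OH (phenol)) ≈ 10

PhCH(CH₃)–OPh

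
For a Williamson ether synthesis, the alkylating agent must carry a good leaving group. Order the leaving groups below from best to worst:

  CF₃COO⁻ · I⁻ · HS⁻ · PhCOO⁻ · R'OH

The more stable X⁻ (or X) is on its own — i.e. the weaker a base it is — the better a leaving group it makes.
I⁻: pKₐ(HI) ≈ -10
R'OH: pKₐ(R'OH₂⁺) ≈ -2.4
CF₃COO⁻: pKₐ(CF₃COOH) ≈ 0.2
PhCOO⁻: pKₐ(C₆H₅COOH) ≈ 4.2
HS⁻: pKₐ(H₂S) ≈ 7

I⁻ > R'OH > CF₃COO⁻ > PhCOO⁻ > HS⁻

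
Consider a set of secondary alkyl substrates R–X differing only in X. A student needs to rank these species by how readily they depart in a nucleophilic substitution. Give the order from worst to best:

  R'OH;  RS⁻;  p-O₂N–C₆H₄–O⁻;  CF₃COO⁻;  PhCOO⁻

The more stable X⁻ (or X) is on its own — i.e. the weaker a base it is — the better a leaving group it makes.
R'OH: pKₐ(R'OH₂⁺) ≈ -2.4 — neutral; leaves from a protonated ether (an oxonium ion, R–O(H)R'⁺)
CF₃COO⁻: pKₐ(CF₃COOH) ≈ 0.2
PhCOO⁻: pKₐ(C₆H₅COOH) ≈ 4.2
p-O₂N–C₆H₄–O⁻: pKₐ(p-nitrophenol) ≈ 7.2 — nitro group delocalises the charge; the classic chromogenic LG
RS⁻: pKₐ(RSH (a thiol)) ≈ 10.5 — moderately basic; rarely leaves without activation
The question asks for worst first, so the sequence is read in increasing leaving-group ability.

RS⁻ < p-O₂N–C₆H₄–O⁻ < PhCOO⁻ < CF₃COO⁻ < R'OH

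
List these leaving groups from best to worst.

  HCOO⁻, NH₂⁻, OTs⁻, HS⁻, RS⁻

OTs⁻ > HCOO⁻ > HS⁻ > RS⁻ > NH₂⁻

Leaving-group ability tracks the stability of the departed species; conjugate-acid pKₐ is the usual yardstick (lower pKₐ → better LG).
OTs⁻: pKₐ(p-CH₃C₆H₄SO₃H (TsOH)) ≈ -2.8
HCOO⁻: pKₐ(HCOOH) ≈ 3.8
HS⁻: pKₐ(H₂S) ≈ 7
RS⁻: pKₐ(RSH (a thiol)) ≈ 10.5
NH₂⁻: pKₐ(NH₃) ≈ 38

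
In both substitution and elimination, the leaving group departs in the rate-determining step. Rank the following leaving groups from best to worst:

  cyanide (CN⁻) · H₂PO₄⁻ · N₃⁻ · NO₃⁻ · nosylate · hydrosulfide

nosylate > NO₃⁻ > H₂PO₄⁻ > N₃⁻ > hydrosulfide > cyanide (CN⁻)

Leaving-group ability tracks the stability of the departed species; conjugate-acid pKₐ is the usual yardstick (lower pKₐ → better LG).
nosylate: pKₐ(p-O₂NC₆H₄SO₃H) ≈ -3.5
NO₃⁻: pKₐ(HNO₃) ≈ -1.3
H₂PO₄⁻: pKₐ(H₃PO₄) ≈ 2.1
N₃⁻: pKₐ(HN₃) ≈ 4.7
hydrosulfide: pKₐ(H₂S) ≈ 7
cyanide (CN⁻): pKₐ(HCN) ≈ 9.2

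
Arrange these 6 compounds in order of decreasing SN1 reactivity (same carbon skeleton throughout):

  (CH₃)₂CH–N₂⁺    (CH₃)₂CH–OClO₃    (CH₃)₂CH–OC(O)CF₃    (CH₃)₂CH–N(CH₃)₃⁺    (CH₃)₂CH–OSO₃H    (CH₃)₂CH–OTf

(CH₃)₂CH–N₂⁺ > (CH₃)₂CH–OTf > (CH₃)₂CH–OClO₃ > (CH₃)₂CH–OSO₃H > (CH₃)₂CH–OC(O)CF₃ > (CH₃)₂CH–N(CH₃)₃⁺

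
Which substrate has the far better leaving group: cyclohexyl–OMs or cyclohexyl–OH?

cyclohexyl–OMs

From cyclohexyl–OH the departing group would be OH⁻ (pKₐ(H₂O) ≈ 15.7). Strong base; essentially never leaves without prior activation.
From cyclohexyl–OMs the leaving group is OMs⁻ (pKₐ(CH₃SO₃H (MsOH)) ≈ -1.9). Resonance-delocalised alkanesulfonate.
(In practice cyclohexyl–OMs is made from cyclohexyl–OH by treatment with MsCl / Et₃N, converting the hydroxyl into a mesylate.)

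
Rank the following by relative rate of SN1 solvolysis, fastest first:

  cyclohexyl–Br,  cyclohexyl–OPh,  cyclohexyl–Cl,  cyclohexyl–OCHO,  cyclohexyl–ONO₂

cyclohexyl–Br > cyclohexyl–Cl > cyclohexyl–ONO₂ > cyclohexyl–OCHO > cyclohexyl–OPh

The skeletons are identical, so relative rate is governed entirely by leaving-group ability.
Leaving-group ability tracks the stability of the departed species; conjugate-acid pKₐ is the usual yardstick (lower pKₐ → better LG).
cyclohexyl–Br loses Br⁻: pKₐ(HBr) ≈ -9
cyclohexyl–Cl loses Cl⁻: pKₐ(HCl) ≈ -7
cyclohexyl–ONO₂ loses NO₃⁻: pKₐ(HNO₃) ≈ -1.3
cyclohexyl–OCHO loses HCOO⁻: pKₐ(HCOOH) ≈ 3.8
cyclohexyl–OPh loses PhO⁻: pKₐ(C₆H₅OH (phenol)) ≈ 10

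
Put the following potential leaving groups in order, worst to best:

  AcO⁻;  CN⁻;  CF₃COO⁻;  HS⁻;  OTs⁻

The more stable X⁻ (or X) is on its own — i.e. the weaker a base it is — the better a leaving group it makes.
OTs⁻: pKₐ(p-CH₃C₆H₄SO₃H (TsOH)) ≈ -2.8 — resonance-delocalised arenesulfonate
CF₃COO⁻: pKₐ(CF₃COOH) ≈ 0.2
AcO⁻: pKₐ(CH₃COOH) ≈ 4.8 — resonance-stabilised but still a weak base
HS⁻: pKₐ(H₂S) ≈ 7 — larger and more polarisable than the oxygen analogue
CN⁻: pKₐ(HCN) ≈ 9.2 — sp carbon stabilises the charge somewhat, but still a poor LG
The question asks for worst first, so the sequence is read in increasing leaving-group ability.

CN⁻ < HS⁻ < AcO⁻ < CF₃COO⁻ < OTs⁻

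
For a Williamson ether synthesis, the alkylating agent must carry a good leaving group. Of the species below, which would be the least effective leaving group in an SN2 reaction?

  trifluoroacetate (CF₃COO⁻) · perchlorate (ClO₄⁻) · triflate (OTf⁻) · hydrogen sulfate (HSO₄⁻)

trifluoroacetate (CF₃COO⁻)

Leaving-group ability tracks the stability of the departed species; conjugate-acid pKₐ is the usual yardstick (lower pKₐ → better LG).
triflate (OTf⁻): pKₐ(CF₃SO₃H (triflic acid)) ≈ -14
perchlorate (ClO₄⁻): pKₐ(HClO₄) ≈ -10
hydrogen sulfate (HSO₄⁻): pKₐ(H₂SO₄) ≈ -3
trifluoroacetate (CF₃COO⁻): pKₐ(CF₃COOH) ≈ 0.2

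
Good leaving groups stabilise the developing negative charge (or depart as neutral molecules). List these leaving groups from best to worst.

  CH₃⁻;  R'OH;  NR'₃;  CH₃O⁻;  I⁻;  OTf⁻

OTf⁻ > I⁻ > R'OH > NR'₃ > CH₃O⁻ > CH₃⁻

Rank by basicity of the departing species: weakest base leaves most easily.
OTf⁻: pKₐ(CF₃SO₃H (triflic acid)) ≈ -14
I⁻: pKₐ(HI) ≈ -10
R'OH: pKₐ(R'OH₂⁺) ≈ -2.4
NR'₃: pKₐ(R'₃NH⁺) ≈ 10.7
CH₃O⁻: pKₐ(CH₃OH) ≈ 15.5
CH₃⁻: pKₐ(CH₄) ≈ 48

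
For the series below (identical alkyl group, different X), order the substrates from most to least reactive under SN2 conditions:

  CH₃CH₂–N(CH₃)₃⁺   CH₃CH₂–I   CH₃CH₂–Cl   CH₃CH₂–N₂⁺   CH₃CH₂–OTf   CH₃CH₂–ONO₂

With the same alkyl group throughout, only the leaving group differentiates the rates.
A good leaving group is a weak base: the lower the pKₐ of its conjugate acid, the more readily it departs.
CH₃CH₂–N₂⁺ loses N₂: no meaningful conjugate acid; N₂ departs as an exceptionally stable neutral molecule
CH₃CH₂–OTf loses OTf⁻: pKₐ(CF₃SO₃H (triflic acid)) ≈ -14
CH₃CH₂–I loses I⁻: pKₐ(HI) ≈ -10
CH₃CH₂–Cl loses Cl⁻: pKₐ(HCl) ≈ -7
CH₃CH₂–ONO₂ loses NO₃⁻: pKₐ(HNO₃) ≈ -1.3
CH₃CH₂–N(CH₃)₃⁺ loses NR'₃: pKₐ(R'₃NH⁺) ≈ 10.7

CH₃CH₂–N₂⁺ > CH₃CH₂–OTf > CH₃CH₂–I > CH₃CH₂–Cl > CH₃CH₂–ONO₂ > CH₃CH₂–N(CH₃)₃⁺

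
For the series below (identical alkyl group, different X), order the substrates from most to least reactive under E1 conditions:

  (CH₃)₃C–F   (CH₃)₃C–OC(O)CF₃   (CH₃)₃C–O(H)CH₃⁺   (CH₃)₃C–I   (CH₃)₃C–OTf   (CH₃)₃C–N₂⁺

(CH₃)₃C–N₂⁺ > (CH₃)₃C–OTf > (CH₃)₃C–I > (CH₃)₃C–O(H)CH₃⁺ > (CH₃)₃C–OC(O)CF₃ > (CH₃)₃C–F

Same R in every case — rank the leaving groups.
A good leaving group is a weak base: the lower the pKₐ of its conjugate acid, the more readily it departs.
(CH₃)₃C–N₂⁺ loses N₂: no meaningful conjugate acid; N₂ departs as an exceptionally stable neutral molecule
(CH₃)₃C–OTf loses OTf⁻: pKₐ(CF₃SO₃H (triflic acid)) ≈ -14
(CH₃)₃C–I loses I⁻: pKₐ(HI) ≈ -10
(CH₃)₃C–O(H)CH₃⁺ loses R'OH: pKₐ(R'OH₂⁺) ≈ -2.4
(CH₃)₃C–OC(O)CF₃ loses CF₃COO⁻: pKₐ(CF₃COOH) ≈ 0.2
(CH₃)₃C–F loses F⁻: pKₐ(HF) ≈ 3.2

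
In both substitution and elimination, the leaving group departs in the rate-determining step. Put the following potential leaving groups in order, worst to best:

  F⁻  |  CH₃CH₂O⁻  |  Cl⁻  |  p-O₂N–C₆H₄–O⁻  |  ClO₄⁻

ClO₄⁻: pKₐ(HClO₄) ≈ -10 — extremely weak base; rarely used for safety reasons
Cl⁻: pKₐ(HCl) ≈ -7
F⁻: pKₐ(HF) ≈ 3.2 — small and strongly basic; the poor halide leaving group
p-O₂N–C₆H₄–O⁻: pKₐ(p-nitrophenol) ≈ 7.2 — nitro group delocalises the charge; the classic chromogenic LG
CH₃CH₂O⁻: pKₐ(CH₃CH₂OH) ≈ 16
Reversing gives the worst-to-best order requested.

CH₃CH₂O⁻ < p-O₂N–C₆H₄–O⁻ < F⁻ < Cl⁻ < ClO₄⁻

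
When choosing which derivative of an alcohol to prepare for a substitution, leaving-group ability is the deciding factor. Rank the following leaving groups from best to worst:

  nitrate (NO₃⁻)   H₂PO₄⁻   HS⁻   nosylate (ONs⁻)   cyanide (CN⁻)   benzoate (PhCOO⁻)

The more stable X⁻ (or X) is on its own — i.e. the weaker a base it is — the better a leaving group it makes.
nosylate (ONs⁻): pKₐ(p-O₂NC₆H₄SO₃H) ≈ -3.5
nitrate (NO₃⁻): pKₐ(HNO₃) ≈ -1.3 — resonance-delocalised over three oxygens
H₂PO₄⁻: pKₐ(H₃PO₄) ≈ 2.1
benzoate (PhCOO⁻): pKₐ(C₆H₅COOH) ≈ 4.2
HS⁻: pKₐ(H₂S) ≈ 7 — larger and more polarisable than the oxygen analogue
cyanide (CN⁻): pKₐ(HCN) ≈ 9.2

nosylate (ONs⁻) > nitrate (NO₃⁻) > H₂PO₄⁻ > benzoate (PhCOO⁻) > HS⁻ > cyanide (CN⁻)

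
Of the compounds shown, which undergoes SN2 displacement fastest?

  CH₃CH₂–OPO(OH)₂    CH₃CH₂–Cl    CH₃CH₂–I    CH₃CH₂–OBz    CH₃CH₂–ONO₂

CH₃CH₂–I

With the same alkyl group throughout, only the leaving group differentiates the rates.
A good leaving group is a weak base: the lower the pKₐ of its conjugate acid, the more readily it departs.
CH₃CH₂–I loses I⁻: pKₐ(HI) ≈ -10
CH₃CH₂–Cl loses Cl⁻: pKₐ(HCl) ≈ -7
CH₃CH₂–ONO₂ loses NO₃⁻: pKₐ(HNO₃) ≈ -1.3
CH₃CH₂–OPO(OH)₂ loses H₂PO₄⁻: pKₐ(H₃PO₄) ≈ 2.1
CH₃CH₂–OBz loses PhCOO⁻: pKₐ(C₆H₅COOH) ≈ 4.2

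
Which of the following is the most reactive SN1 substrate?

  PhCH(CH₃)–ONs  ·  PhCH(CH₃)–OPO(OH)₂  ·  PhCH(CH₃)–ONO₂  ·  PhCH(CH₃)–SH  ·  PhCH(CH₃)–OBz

PhCH(CH₃)–ONs

Same R in every case — rank the leaving groups.
A good leaving group is a weak base: the lower the pKₐ of its conjugate acid, the more readily it departs.
PhCH(CH₃)–ONs loses ONs⁻: pKₐ(p-O₂NC₆H₄SO₃H) ≈ -3.5
PhCH(CH₃)–ONO₂ loses NO₃⁻: pKₐ(HNO₃) ≈ -1.3
PhCH(CH₃)–OPO(OH)₂ loses H₂PO₄⁻: pKₐ(H₃PO₄) ≈ 2.1
PhCH(CH₃)–OBz loses PhCOO⁻: pKₐ(C₆H₅COOH) ≈ 4.2
PhCH(CH₃)–SH loses HS⁻: pKₐ(H₂S) ≈ 7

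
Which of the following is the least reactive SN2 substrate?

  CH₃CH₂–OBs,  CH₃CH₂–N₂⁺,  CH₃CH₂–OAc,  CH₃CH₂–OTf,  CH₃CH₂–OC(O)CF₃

CH₃CH₂–OAc

Same R in every case — rank the leaving groups.
Leaving-group ability tracks the stability of the departed species; conjugate-acid pKₐ is the usual yardstick (lower pKₐ → better LG).
CH₃CH₂–N₂⁺ loses N₂: no meaningful conjugate acid; N₂ departs as an exceptionally stable neutral molecule
CH₃CH₂–OTf loses OTf⁻: pKₐ(CF₃SO₃H (triflic acid)) ≈ -14
CH₃CH₂–OBs loses OBs⁻: pKₐ(p-BrC₆H₄SO₃H) ≈ -2.8
CH₃CH₂–OC(O)CF₃ loses CF₃COO⁻: pKₐ(CF₃COOH) ≈ 0.2
CH₃CH₂–OAc loses AcO⁻: pKₐ(CH₃COOH) ≈ 4.8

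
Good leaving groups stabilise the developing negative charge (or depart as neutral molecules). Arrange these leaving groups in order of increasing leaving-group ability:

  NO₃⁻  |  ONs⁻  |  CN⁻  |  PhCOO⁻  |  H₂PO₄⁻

CN⁻ < PhCOO⁻ < H₂PO₄⁻ < NO₃⁻ < ONs⁻

The more stable X⁻ (or X) is on its own — i.e. the weaker a base it is — the better a leaving group it makes.
ONs⁻: pKₐ(p-O₂NC₆H₄SO₃H) ≈ -3.5
NO₃⁻: pKₐ(HNO₃) ≈ -1.3
H₂PO₄⁻: pKₐ(H₃PO₄) ≈ 2.1
PhCOO⁻: pKₐ(C₆H₅COOH) ≈ 4.2
CN⁻: pKₐ(HCN) ≈ 9.2
The question asks for worst first, so the sequence is read in increasing leaving-group ability.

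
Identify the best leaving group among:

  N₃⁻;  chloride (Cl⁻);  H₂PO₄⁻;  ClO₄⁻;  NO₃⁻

Rank by basicity of the departing species: weakest base leaves most easily.
ClO₄⁻: pKₐ(HClO₄) ≈ -10
chloride (Cl⁻): pKₐ(HCl) ≈ -7
NO₃⁻: pKₐ(HNO₃) ≈ -1.3
H₂PO₄⁻: pKₐ(H₃PO₄) ≈ 2.1
N₃⁻: pKₐ(HN₃) ≈ 4.7

ClO₄⁻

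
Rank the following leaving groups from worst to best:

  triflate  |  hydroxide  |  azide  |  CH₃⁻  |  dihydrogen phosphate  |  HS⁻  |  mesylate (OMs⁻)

CH₃⁻ < hydroxide < HS⁻ < azide < dihydrogen phosphate < mesylate (OMs⁻) < triflate

Leaving-group ability tracks the stability of the departed species; conjugate-acid pKₐ is the usual yardstick (lower pKₐ → better LG).
triflate: pKₐ(CF₃SO₃H (triflic acid)) ≈ -14
mesylate (OMs⁻): pKₐ(CH₃SO₃H (MsOH)) ≈ -1.9
dihydrogen phosphate: pKₐ(H₃PO₄) ≈ 2.1
azide: pKₐ(HN₃) ≈ 4.7
HS⁻: pKₐ(H₂S) ≈ 7
hydroxide: pKₐ(H₂O) ≈ 15.7
CH₃⁻: pKₐ(CH₄) ≈ 48
Reversing gives the worst-to-best order requested.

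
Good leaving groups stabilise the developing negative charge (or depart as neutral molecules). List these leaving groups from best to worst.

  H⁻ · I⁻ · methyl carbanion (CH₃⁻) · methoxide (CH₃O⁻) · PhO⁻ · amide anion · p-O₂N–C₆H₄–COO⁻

I⁻ > p-O₂N–C₆H₄–COO⁻ > PhO⁻ > methoxide (CH₃O⁻) > H⁻ > amide anion > methyl carbanion (CH₃⁻)

I⁻: pKₐ(HI) ≈ -10
p-O₂N–C₆H₄–COO⁻: pKₐ(p-nitrobenzoic acid) ≈ 3.4
PhO⁻: pKₐ(C₆H₅OH (phenol)) ≈ 10 — resonance into the ring helps, but still a poor LG
methoxide (CH₃O⁻): pKₐ(CH₃OH) ≈ 15.5 — strong base; alkoxides do not leave unassisted
H⁻: pKₐ(H₂) ≈ 36 — extremely strong base; leaves only in special hydride-transfer contexts
amide anion: pKₐ(NH₃) ≈ 38
methyl carbanion (CH₃⁻): pKₐ(CH₄) ≈ 48 — unstabilised carbanion; the worst conceivable leaving group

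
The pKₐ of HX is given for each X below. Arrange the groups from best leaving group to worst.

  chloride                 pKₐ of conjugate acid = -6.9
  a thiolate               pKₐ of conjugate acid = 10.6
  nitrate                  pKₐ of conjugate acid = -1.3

chloride > nitrate > a thiolate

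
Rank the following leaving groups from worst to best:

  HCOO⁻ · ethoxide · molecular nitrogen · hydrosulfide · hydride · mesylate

hydride < ethoxide < hydrosulfide < HCOO⁻ < mesylate < molecular nitrogen

Rank by basicity of the departing species: weakest base leaves most easily.
molecular nitrogen: no meaningful conjugate acid; N₂ departs as an exceptionally stable neutral molecule
mesylate: pKₐ(CH₃SO₃H (MsOH)) ≈ -1.9 — resonance-delocalised alkanesulfonate
HCOO⁻: pKₐ(HCOOH) ≈ 3.8 — resonance-stabilised carboxylate
hydrosulfide: pKₐ(H₂S) ≈ 7 — larger and more polarisable than the oxygen analogue
ethoxide: pKₐ(CH₃CH₂OH) ≈ 16
hydride: pKₐ(H₂) ≈ 36
Reversing gives the worst-to-best order requested.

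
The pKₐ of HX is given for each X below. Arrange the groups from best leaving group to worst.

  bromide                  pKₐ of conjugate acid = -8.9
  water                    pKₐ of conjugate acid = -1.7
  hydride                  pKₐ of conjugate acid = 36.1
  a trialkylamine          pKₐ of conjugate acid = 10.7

Lower conjugate-acid pKₐ ⇒ weaker base ⇒ better leaving group.
Sorting by the given values: bromide (-8.9), water (-1.7), a trialkylamine (10.7), hydride (36.1).

bromide > water > a trialkylamine > hydride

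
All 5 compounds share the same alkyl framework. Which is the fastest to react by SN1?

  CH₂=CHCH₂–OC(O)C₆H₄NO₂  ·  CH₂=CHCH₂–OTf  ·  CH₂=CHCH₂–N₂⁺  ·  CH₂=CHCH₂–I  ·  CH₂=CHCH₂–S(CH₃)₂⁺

Same R in every case — rank the leaving groups.
Rank by basicity of the departing species: weakest base leaves most easily.
CH₂=CHCH₂–N₂⁺ loses N₂: no meaningful conjugate acid; N₂ departs as an exceptionally stable neutral molecule
CH₂=CHCH₂–OTf loses OTf⁻: pKₐ(CF₃SO₃H (triflic acid)) ≈ -14
CH₂=CHCH₂–I loses I⁻: pKₐ(HI) ≈ -10
CH₂=CHCH₂–S(CH₃)₂⁺ loses SR'₂: pKₐ(R'₂SH⁺) ≈ -7
CH₂=CHCH₂–OC(O)C₆H₄NO₂ loses p-O₂N–C₆H₄–COO⁻: pKₐ(p-nitrobenzoic acid) ≈ 3.4

CH₂=CHCH₂–N₂⁺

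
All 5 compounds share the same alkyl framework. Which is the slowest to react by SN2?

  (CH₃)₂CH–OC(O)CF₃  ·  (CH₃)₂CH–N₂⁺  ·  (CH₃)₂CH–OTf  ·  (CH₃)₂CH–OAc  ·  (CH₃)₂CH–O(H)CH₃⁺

The skeletons are identical, so relative rate is governed entirely by leaving-group ability.
A good leaving group is a weak base: the lower the pKₐ of its conjugate acid, the more readily it departs.
(CH₃)₂CH–N₂⁺ loses N₂: no meaningful conjugate acid; N₂ departs as an exceptionally stable neutral molecule
(CH₃)₂CH–OTf loses OTf⁻: pKₐ(CF₃SO₃H (triflic acid)) ≈ -14
(CH₃)₂CH–O(H)CH₃⁺ loses R'OH: pKₐ(R'OH₂⁺) ≈ -2.4
(CH₃)₂CH–OC(O)CF₃ loses CF₃COO⁻: pKₐ(CF₃COOH) ≈ 0.2
(CH₃)₂CH–OAc loses AcO⁻: pKₐ(CH₃COOH) ≈ 4.8

(CH₃)₂CH–OAc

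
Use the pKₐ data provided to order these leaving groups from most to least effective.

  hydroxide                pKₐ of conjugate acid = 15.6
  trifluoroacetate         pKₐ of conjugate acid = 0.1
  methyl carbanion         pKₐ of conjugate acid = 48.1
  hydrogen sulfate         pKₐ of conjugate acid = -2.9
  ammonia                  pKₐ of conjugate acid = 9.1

Lower conjugate-acid pKₐ ⇒ weaker base ⇒ better leaving group.
Sorting by the given values: hydrogen sulfate (-2.9), trifluoroacetate (0.1), ammonia (9.1), hydroxide (15.6), methyl carbanion (48.1).

hydrogen sulfate > trifluoroacetate > ammonia > hydroxide > methyl carbanion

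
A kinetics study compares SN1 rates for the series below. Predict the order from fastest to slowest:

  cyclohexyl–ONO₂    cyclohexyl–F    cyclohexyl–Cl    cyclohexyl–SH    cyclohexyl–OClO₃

The skeletons are identical, so relative rate is governed entirely by leaving-group ability.
Rank by basicity of the departing species: weakest base leaves most easily.
cyclohexyl–OClO₃ loses ClO₄⁻: pKₐ(HClO₄) ≈ -10
cyclohexyl–Cl loses Cl⁻: pKₐ(HCl) ≈ -7
cyclohexyl–ONO₂ loses NO₃⁻: pKₐ(HNO₃) ≈ -1.3
cyclohexyl–F loses F⁻: pKₐ(HF) ≈ 3.2
cyclohexyl–SH loses HS⁻: pKₐ(H₂S) ≈ 7

cyclohexyl–OClO₃ > cyclohexyl–Cl > cyclohexyl–ONO₂ > cyclohexyl–F > cyclohexyl–SH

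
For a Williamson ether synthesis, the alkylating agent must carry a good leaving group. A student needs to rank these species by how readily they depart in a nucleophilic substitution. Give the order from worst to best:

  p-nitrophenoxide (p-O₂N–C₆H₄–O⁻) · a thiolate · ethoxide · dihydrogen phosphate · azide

Rank by basicity of the departing species: weakest base leaves most easily.
dihydrogen phosphate: pKₐ(H₃PO₄) ≈ 2.1
azide: pKₐ(HN₃) ≈ 4.7
p-nitrophenoxide (p-O₂N–C₆H₄–O⁻): pKₐ(p-nitrophenol) ≈ 7.2
a thiolate: pKₐ(RSH (a thiol)) ≈ 10.5 — moderately basic; rarely leaves without activation
ethoxide: pKₐ(CH₃CH₂OH) ≈ 16
The question asks for worst first, so the sequence is read in increasing leaving-group ability.

ethoxide < a thiolate < p-nitrophenoxide (p-O₂N–C₆H₄–O⁻) < azide < dihydrogen phosphate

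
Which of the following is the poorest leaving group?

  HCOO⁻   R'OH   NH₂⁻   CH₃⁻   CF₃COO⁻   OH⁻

CH₃⁻

Rank by basicity of the departing species: weakest base leaves most easily.
R'OH: pKₐ(R'OH₂⁺) ≈ -2.4
CF₃COO⁻: pKₐ(CF₃COOH) ≈ 0.2
HCOO⁻: pKₐ(HCOOH) ≈ 3.8
OH⁻: pKₐ(H₂O) ≈ 15.7
NH₂⁻: pKₐ(NH₃) ≈ 38
CH₃⁻: pKₐ(CH₄) ≈ 48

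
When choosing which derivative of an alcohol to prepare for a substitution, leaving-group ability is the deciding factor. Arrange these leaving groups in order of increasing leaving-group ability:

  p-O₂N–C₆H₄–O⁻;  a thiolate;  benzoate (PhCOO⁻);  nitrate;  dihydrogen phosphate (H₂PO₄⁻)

nitrate: pKₐ(HNO₃) ≈ -1.3 — resonance-delocalised over three oxygens
dihydrogen phosphate (H₂PO₄⁻): pKₐ(H₃PO₄) ≈ 2.1 — moderate base; biological leaving group after further activation
benzoate (PhCOO⁻): pKₐ(C₆H₅COOH) ≈ 4.2 — aryl carboxylate
p-O₂N–C₆H₄–O⁻: pKₐ(p-nitrophenol) ≈ 7.2 — nitro group delocalises the charge; the classic chromogenic LG
a thiolate: pKₐ(RSH (a thiol)) ≈ 10.5
Reversing gives the worst-to-best order requested.

a thiolate < p-O₂N–C₆H₄–O⁻ < benzoate (PhCOO⁻) < dihydrogen phosphate (H₂PO₄⁻) < nitrate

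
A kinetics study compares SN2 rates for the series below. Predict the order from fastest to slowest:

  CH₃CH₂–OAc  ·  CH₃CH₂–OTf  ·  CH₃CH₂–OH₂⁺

CH₃CH₂–OTf > CH₃CH₂–OH₂⁺ > CH₃CH₂–OAc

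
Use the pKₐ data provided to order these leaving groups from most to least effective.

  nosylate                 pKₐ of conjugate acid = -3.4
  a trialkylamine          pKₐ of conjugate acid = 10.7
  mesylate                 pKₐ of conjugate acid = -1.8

nosylate > mesylate > a trialkylamine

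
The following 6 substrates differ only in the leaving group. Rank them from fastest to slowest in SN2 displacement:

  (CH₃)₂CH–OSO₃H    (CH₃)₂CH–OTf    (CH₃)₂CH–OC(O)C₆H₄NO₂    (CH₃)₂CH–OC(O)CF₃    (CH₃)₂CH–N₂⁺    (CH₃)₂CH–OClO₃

(CH₃)₂CH–N₂⁺ > (CH₃)₂CH–OTf > (CH₃)₂CH–OClO₃ > (CH₃)₂CH–OSO₃H > (CH₃)₂CH–OC(O)CF₃ > (CH₃)₂CH–OC(O)C₆H₄NO₂

Identical carbon frameworks mean the comparison reduces to leaving-group quality.
A good leaving group is a weak base: the lower the pKₐ of its conjugate acid, the more readily it departs.
(CH₃)₂CH–N₂⁺ loses N₂: no meaningful conjugate acid; N₂ departs as an exceptionally stable neutral molecule
(CH₃)₂CH–OTf loses OTf⁻: pKₐ(CF₃SO₃H (triflic acid)) ≈ -14
(CH₃)₂CH–OClO₃ loses ClO₄⁻: pKₐ(HClO₄) ≈ -10
(CH₃)₂CH–OSO₃H loses HSO₄⁻: pKₐ(H₂SO₄) ≈ -3
(CH₃)₂CH–OC(O)CF₃ loses CF₃COO⁻: pKₐ(CF₃COOH) ≈ 0.2
(CH₃)₂CH–OC(O)C₆H₄NO₂ loses p-O₂N–C₆H₄–COO⁻: pKₐ(p-nitrobenzoic acid) ≈ 3.4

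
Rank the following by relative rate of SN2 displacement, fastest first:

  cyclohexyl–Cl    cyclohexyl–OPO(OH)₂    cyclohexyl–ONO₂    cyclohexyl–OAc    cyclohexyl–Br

With the same alkyl group throughout, only the leaving group differentiates the rates.
Rank by basicity of the departing species: weakest base leaves most easily.
cyclohexyl–Br loses Br⁻: pKₐ(HBr) ≈ -9
cyclohexyl–Cl loses Cl⁻: pKₐ(HCl) ≈ -7
cyclohexyl–ONO₂ loses NO₃⁻: pKₐ(HNO₃) ≈ -1.3
cyclohexyl–OPO(OH)₂ loses H₂PO₄⁻: pKₐ(H₃PO₄) ≈ 2.1
cyclohexyl–OAc loses AcO⁻: pKₐ(CH₃COOH) ≈ 4.8

cyclohexyl–Br > cyclohexyl–Cl > cyclohexyl–ONO₂ > cyclohexyl–OPO(OH)₂ > cyclohexyl–OAc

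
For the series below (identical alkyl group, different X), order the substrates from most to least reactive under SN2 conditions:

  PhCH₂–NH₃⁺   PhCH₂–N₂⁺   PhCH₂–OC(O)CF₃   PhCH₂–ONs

PhCH₂–N₂⁺ > PhCH₂–ONs > PhCH₂–OC(O)CF₃ > PhCH₂–NH₃⁺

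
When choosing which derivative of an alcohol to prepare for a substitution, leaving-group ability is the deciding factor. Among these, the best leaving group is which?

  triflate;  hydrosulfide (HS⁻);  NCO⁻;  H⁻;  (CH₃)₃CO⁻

The more stable X⁻ (or X) is on its own — i.e. the weaker a base it is — the better a leaving group it makes.
triflate: pKₐ(CF₃SO₃H (triflic acid)) ≈ -14
NCO⁻: pKₐ(HOCN) ≈ 3.5
hydrosulfide (HS⁻): pKₐ(H₂S) ≈ 7
(CH₃)₃CO⁻: pKₐ(t-BuOH) ≈ 18
H⁻: pKₐ(H₂) ≈ 36

triflate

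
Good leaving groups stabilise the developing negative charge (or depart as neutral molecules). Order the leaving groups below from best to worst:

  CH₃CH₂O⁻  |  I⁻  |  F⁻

I⁻ > F⁻ > CH₃CH₂O⁻

Leaving-group ability tracks the stability of the departed species; conjugate-acid pKₐ is the usual yardstick (lower pKₐ → better LG).
I⁻: pKₐ(HI) ≈ -10 — large, highly polarisable; very weak base
F⁻: pKₐ(HF) ≈ 3.2 — small and strongly basic; the poor halide leaving group
CH₃CH₂O⁻: pKₐ(CH₃CH₂OH) ≈ 16 — strong base; alkoxides do not leave unassisted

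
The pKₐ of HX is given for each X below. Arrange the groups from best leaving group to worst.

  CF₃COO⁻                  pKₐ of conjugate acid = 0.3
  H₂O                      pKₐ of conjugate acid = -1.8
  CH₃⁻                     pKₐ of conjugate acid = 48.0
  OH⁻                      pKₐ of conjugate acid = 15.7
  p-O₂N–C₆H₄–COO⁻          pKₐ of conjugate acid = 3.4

Lower conjugate-acid pKₐ ⇒ weaker base ⇒ better leaving group.
Sorting by the given values: H₂O (-1.8), CF₃COO⁻ (0.3), p-O₂N–C₆H₄–COO⁻ (3.4), OH⁻ (15.7), CH₃⁻ (48.0).

H₂O > CF₃COO⁻ > p-O₂N–C₆H₄–COO⁻ > OH⁻ > CH₃⁻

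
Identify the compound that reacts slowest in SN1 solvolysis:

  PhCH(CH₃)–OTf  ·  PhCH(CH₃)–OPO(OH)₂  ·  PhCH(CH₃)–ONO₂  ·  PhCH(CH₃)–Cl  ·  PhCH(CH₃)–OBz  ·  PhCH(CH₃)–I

The skeletons are identical, so relative rate is governed entirely by leaving-group ability.
Rank by basicity of the departing species: weakest base leaves most easily.
PhCH(CH₃)–OTf loses OTf⁻: pKₐ(CF₃SO₃H (triflic acid)) ≈ -14
PhCH(CH₃)–I loses I⁻: pKₐ(HI) ≈ -10
PhCH(CH₃)–Cl loses Cl⁻: pKₐ(HCl) ≈ -7
PhCH(CH₃)–ONO₂ loses NO₃⁻: pKₐ(HNO₃) ≈ -1.3
PhCH(CH₃)–OPO(OH)₂ loses H₂PO₄⁻: pKₐ(H₃PO₄) ≈ 2.1
PhCH(CH₃)–OBz loses PhCOO⁻: pKₐ(C₆H₅COOH) ≈ 4.2

PhCH(CH₃)–OBz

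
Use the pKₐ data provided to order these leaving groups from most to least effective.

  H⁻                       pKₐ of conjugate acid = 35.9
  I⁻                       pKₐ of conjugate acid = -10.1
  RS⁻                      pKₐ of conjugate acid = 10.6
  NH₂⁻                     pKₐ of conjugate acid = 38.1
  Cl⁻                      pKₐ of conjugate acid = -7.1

I⁻ > Cl⁻ > RS⁻ > H⁻ > NH₂⁻

Lower conjugate-acid pKₐ ⇒ weaker base ⇒ better leaving group.
Sorting by the given values: I⁻ (-10.1), Cl⁻ (-7.1), RS⁻ (10.6), H⁻ (35.9), NH₂⁻ (38.1).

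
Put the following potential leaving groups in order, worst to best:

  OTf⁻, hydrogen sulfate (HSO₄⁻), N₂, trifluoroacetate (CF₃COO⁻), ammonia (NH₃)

Leaving-group ability tracks the stability of the departed species; conjugate-acid pKₐ is the usual yardstick (lower pKₐ → better LG).
N₂: no meaningful conjugate acid; N₂ departs as an exceptionally stable neutral molecule
OTf⁻: pKₐ(CF₃SO₃H (triflic acid)) ≈ -14
hydrogen sulfate (HSO₄⁻): pKₐ(H₂SO₄) ≈ -3
trifluoroacetate (CF₃COO⁻): pKₐ(CF₃COOH) ≈ 0.2
ammonia (NH₃): pKₐ(NH₄⁺) ≈ 9.2
Reversing gives the worst-to-best order requested.

ammonia (NH₃) < trifluoroacetate (CF₃COO⁻) < hydrogen sulfate (HSO₄⁻) < OTf⁻ < N₂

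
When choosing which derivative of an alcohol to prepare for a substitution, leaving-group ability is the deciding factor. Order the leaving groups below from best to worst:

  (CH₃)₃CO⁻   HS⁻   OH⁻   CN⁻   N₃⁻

N₃⁻ > HS⁻ > CN⁻ > OH⁻ > (CH₃)₃CO⁻

The more stable X⁻ (or X) is on its own — i.e. the weaker a base it is — the better a leaving group it makes.
N₃⁻: pKₐ(HN₃) ≈ 4.7
HS⁻: pKₐ(H₂S) ≈ 7
CN⁻: pKₐ(HCN) ≈ 9.2
OH⁻: pKₐ(H₂O) ≈ 15.7
(CH₃)₃CO⁻: pKₐ(t-BuOH) ≈ 18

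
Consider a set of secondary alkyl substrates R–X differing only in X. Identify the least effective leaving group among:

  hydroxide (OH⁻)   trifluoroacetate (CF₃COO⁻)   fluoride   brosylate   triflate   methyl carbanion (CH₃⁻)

triflate: pKₐ(CF₃SO₃H (triflic acid)) ≈ -14
brosylate: pKₐ(p-BrC₆H₄SO₃H) ≈ -2.8
trifluoroacetate (CF₃COO⁻): pKₐ(CF₃COOH) ≈ 0.2
fluoride: pKₐ(HF) ≈ 3.2
hydroxide (OH⁻): pKₐ(H₂O) ≈ 15.7
methyl carbanion (CH₃⁻): pKₐ(CH₄) ≈ 48

methyl carbanion (CH₃⁻)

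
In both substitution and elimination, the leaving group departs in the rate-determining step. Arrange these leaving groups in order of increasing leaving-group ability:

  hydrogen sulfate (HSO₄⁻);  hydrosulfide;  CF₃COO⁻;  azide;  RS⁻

RS⁻ < hydrosulfide < azide < CF₃COO⁻ < hydrogen sulfate (HSO₄⁻)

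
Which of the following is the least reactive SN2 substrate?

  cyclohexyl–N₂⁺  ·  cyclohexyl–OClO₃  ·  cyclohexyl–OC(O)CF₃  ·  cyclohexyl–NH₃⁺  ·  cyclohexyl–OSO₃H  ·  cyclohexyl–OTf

cyclohexyl–NH₃⁺

Same R in every case — rank the leaving groups.
A good leaving group is a weak base: the lower the pKₐ of its conjugate acid, the more readily it departs.
cyclohexyl–N₂⁺ loses N₂: no meaningful conjugate acid; N₂ departs as an exceptionally stable neutral molecule
cyclohexyl–OTf loses OTf⁻: pKₐ(CF₃SO₃H (triflic acid)) ≈ -14
cyclohexyl–OClO₃ loses ClO₄⁻: pKₐ(HClO₄) ≈ -10
cyclohexyl–OSO₃H loses HSO₄⁻: pKₐ(H₂SO₄) ≈ -3
cyclohexyl–OC(O)CF₃ loses CF₃COO⁻: pKₐ(CF₃COOH) ≈ 0.2
cyclohexyl–NH₃⁺ loses NH₃: pKₐ(NH₄⁺) ≈ 9.2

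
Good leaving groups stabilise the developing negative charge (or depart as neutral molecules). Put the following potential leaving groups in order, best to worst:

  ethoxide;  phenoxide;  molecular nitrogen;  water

molecular nitrogen: no meaningful conjugate acid; N₂ departs as an exceptionally stable neutral molecule
water: pKₐ(H₃O⁺) ≈ -1.7 — neutral; leaves from a protonated alcohol (R–OH₂⁺)
phenoxide: pKₐ(C₆H₅OH (phenol)) ≈ 10 — resonance into the ring helps, but still a poor LG
ethoxide: pKₐ(CH₃CH₂OH) ≈ 16

molecular nitrogen > water > phenoxide > ethoxide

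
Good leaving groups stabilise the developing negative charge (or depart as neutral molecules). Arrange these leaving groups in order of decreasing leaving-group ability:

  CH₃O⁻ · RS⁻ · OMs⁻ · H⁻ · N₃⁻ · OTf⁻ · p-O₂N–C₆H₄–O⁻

OTf⁻: pKₐ(CF₃SO₃H (triflic acid)) ≈ -14 — charge spread over three oxygens and a CF₃ group; the premier leaving group in synthesis
OMs⁻: pKₐ(CH₃SO₃H (MsOH)) ≈ -1.9 — resonance-delocalised alkanesulfonate
N₃⁻: pKₐ(HN₃) ≈ 4.7 — linear, resonance-stabilised
p-O₂N–C₆H₄–O⁻: pKₐ(p-nitrophenol) ≈ 7.2
RS⁻: pKₐ(RSH (a thiol)) ≈ 10.5 — moderately basic; rarely leaves without activation
CH₃O⁻: pKₐ(CH₃OH) ≈ 15.5 — strong base; alkoxides do not leave unassisted
H⁻: pKₐ(H₂) ≈ 36 — extremely strong base; leaves only in special hydride-transfer contexts

OTf⁻ > OMs⁻ > N₃⁻ > p-O₂N–C₆H₄–O⁻ > RS⁻ > CH₃O⁻ > H⁻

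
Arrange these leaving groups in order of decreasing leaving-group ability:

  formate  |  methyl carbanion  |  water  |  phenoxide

water > formate > phenoxide > methyl carbanion

A good leaving group is a weak base: the lower the pKₐ of its conjugate acid, the more readily it departs.
water: pKₐ(H₃O⁺) ≈ -1.7
formate: pKₐ(HCOOH) ≈ 3.8 — resonance-stabilised carboxylate
phenoxide: pKₐ(C₆H₅OH (phenol)) ≈ 10
methyl carbanion: pKₐ(CH₄) ≈ 48 — unstabilised carbanion; the worst conceivable leaving group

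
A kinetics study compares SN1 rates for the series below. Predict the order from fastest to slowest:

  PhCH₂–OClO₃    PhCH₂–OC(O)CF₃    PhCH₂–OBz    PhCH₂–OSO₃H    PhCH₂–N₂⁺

Same R in every case — rank the leaving groups.
The more stable X⁻ (or X) is on its own — i.e. the weaker a base it is — the better a leaving group it makes.
PhCH₂–N₂⁺ loses N₂: no meaningful conjugate acid; N₂ departs as an exceptionally stable neutral molecule
PhCH₂–OClO₃ loses ClO₄⁻: pKₐ(HClO₄) ≈ -10
PhCH₂–OSO₃H loses HSO₄⁻: pKₐ(H₂SO₄) ≈ -3
PhCH₂–OC(O)CF₃ loses CF₃COO⁻: pKₐ(CF₃COOH) ≈ 0.2
PhCH₂–OBz loses PhCOO⁻: pKₐ(C₆H₅COOH) ≈ 4.2

PhCH₂–N₂⁺ > PhCH₂–OClO₃ > PhCH₂–OSO₃H > PhCH₂–OC(O)CF₃ > PhCH₂–OBz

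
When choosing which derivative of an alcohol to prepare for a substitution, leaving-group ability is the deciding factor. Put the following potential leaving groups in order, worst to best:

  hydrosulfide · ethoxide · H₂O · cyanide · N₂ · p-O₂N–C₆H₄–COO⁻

A good leaving group is a weak base: the lower the pKₐ of its conjugate acid, the more readily it departs.
N₂: no meaningful conjugate acid; N₂ departs as an exceptionally stable neutral molecule
H₂O: pKₐ(H₃O⁺) ≈ -1.7
p-O₂N–C₆H₄–COO⁻: pKₐ(p-nitrobenzoic acid) ≈ 3.4
hydrosulfide: pKₐ(H₂S) ≈ 7
cyanide: pKₐ(HCN) ≈ 9.2
ethoxide: pKₐ(CH₃CH₂OH) ≈ 16
Listed from poorest to best leaving group as asked.

ethoxide < cyanide < hydrosulfide < p-O₂N–C₆H₄–COO⁻ < H₂O < N₂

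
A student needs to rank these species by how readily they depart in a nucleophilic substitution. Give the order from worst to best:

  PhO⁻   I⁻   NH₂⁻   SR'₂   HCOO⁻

Leaving-group ability tracks the stability of the departed species; conjugate-acid pKₐ is the usual yardstick (lower pKₐ → better LG).
I⁻: pKₐ(HI) ≈ -10
SR'₂: pKₐ(R'₂SH⁺) ≈ -7
HCOO⁻: pKₐ(HCOOH) ≈ 3.8
PhO⁻: pKₐ(C₆H₅OH (phenol)) ≈ 10
NH₂⁻: pKₐ(NH₃) ≈ 38
Reversing gives the worst-to-best order requested.

NH₂⁻ < PhO⁻ < HCOO⁻ < SR'₂ < I⁻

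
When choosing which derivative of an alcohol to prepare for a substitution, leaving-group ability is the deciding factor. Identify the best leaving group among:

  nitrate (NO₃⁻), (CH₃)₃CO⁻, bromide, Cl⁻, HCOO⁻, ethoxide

A good leaving group is a weak base: the lower the pKₐ of its conjugate acid, the more readily it departs.
bromide: pKₐ(HBr) ≈ -9
Cl⁻: pKₐ(HCl) ≈ -7
nitrate (NO₃⁻): pKₐ(HNO₃) ≈ -1.3
HCOO⁻: pKₐ(HCOOH) ≈ 3.8
ethoxide: pKₐ(CH₃CH₂OH) ≈ 16
(CH₃)₃CO⁻: pKₐ(t-BuOH) ≈ 18

bromide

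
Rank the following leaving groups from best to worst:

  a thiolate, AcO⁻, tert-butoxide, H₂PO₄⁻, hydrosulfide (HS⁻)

H₂PO₄⁻ > AcO⁻ > hydrosulfide (HS⁻) > a thiolate > tert-butoxide

A good leaving group is a weak base: the lower the pKₐ of its conjugate acid, the more readily it departs.
H₂PO₄⁻: pKₐ(H₃PO₄) ≈ 2.1
AcO⁻: pKₐ(CH₃COOH) ≈ 4.8
hydrosulfide (HS⁻): pKₐ(H₂S) ≈ 7
a thiolate: pKₐ(RSH (a thiol)) ≈ 10.5
tert-butoxide: pKₐ(t-BuOH) ≈ 18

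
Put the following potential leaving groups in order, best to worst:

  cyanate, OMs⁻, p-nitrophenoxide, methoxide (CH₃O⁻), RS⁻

The more stable X⁻ (or X) is on its own — i.e. the weaker a base it is — the better a leaving group it makes.
OMs⁻: pKₐ(CH₃SO₃H (MsOH)) ≈ -1.9
cyanate: pKₐ(HOCN) ≈ 3.5
p-nitrophenoxide: pKₐ(p-nitrophenol) ≈ 7.2 — nitro group delocalises the charge; the classic chromogenic LG
RS⁻: pKₐ(RSH (a thiol)) ≈ 10.5 — moderately basic; rarely leaves without activation
methoxide (CH₃O⁻): pKₐ(CH₃OH) ≈ 15.5

OMs⁻ > cyanate > p-nitrophenoxide > RS⁻ > methoxide (CH₃O⁻)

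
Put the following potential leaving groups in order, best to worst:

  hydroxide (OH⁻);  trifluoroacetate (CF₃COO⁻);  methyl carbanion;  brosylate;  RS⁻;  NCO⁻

Leaving-group ability tracks the stability of the departed species; conjugate-acid pKₐ is the usual yardstick (lower pKₐ → better LG).
brosylate: pKₐ(p-BrC₆H₄SO₃H) ≈ -2.8 — arenesulfonate with a p-bromo substituent
trifluoroacetate (CF₃COO⁻): pKₐ(CF₃COOH) ≈ 0.2 — strongly electron-withdrawing CF₃ stabilises the carboxylate
NCO⁻: pKₐ(HOCN) ≈ 3.5 — resonance between N and O
RS⁻: pKₐ(RSH (a thiol)) ≈ 10.5 — moderately basic; rarely leaves without activation
hydroxide (OH⁻): pKₐ(H₂O) ≈ 15.7
methyl carbanion: pKₐ(CH₄) ≈ 48

brosylate > trifluoroacetate (CF₃COO⁻) > NCO⁻ > RS⁻ > hydroxide (OH⁻) > methyl carbanion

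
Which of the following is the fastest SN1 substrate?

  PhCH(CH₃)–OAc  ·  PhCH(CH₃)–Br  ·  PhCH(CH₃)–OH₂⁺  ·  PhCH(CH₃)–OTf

Same R in every case — rank the leaving groups.
Leaving-group ability tracks the stability of the departed species; conjugate-acid pKₐ is the usual yardstick (lower pKₐ → better LG).
PhCH(CH₃)–OTf loses OTf⁻: pKₐ(CF₃SO₃H (triflic acid)) ≈ -14
PhCH(CH₃)–Br loses Br⁻: pKₐ(HBr) ≈ -9
PhCH(CH₃)–OH₂⁺ loses H₂O: pKₐ(H₃O⁺) ≈ -1.7
PhCH(CH₃)–OAc loses AcO⁻: pKₐ(CH₃COOH) ≈ 4.8

PhCH(CH₃)–OTf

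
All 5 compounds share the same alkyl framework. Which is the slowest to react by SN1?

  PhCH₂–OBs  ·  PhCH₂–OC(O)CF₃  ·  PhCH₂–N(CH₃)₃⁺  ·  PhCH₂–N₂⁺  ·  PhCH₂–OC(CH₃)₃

With the same alkyl group throughout, only the leaving group differentiates the rates.
Rank by basicity of the departing species: weakest base leaves most easily.
PhCH₂–N₂⁺ loses N₂: no meaningful conjugate acid; N₂ departs as an exceptionally stable neutral molecule
PhCH₂–OBs loses OBs⁻: pKₐ(p-BrC₆H₄SO₃H) ≈ -2.8
PhCH₂–OC(O)CF₃ loses CF₃COO⁻: pKₐ(CF₃COOH) ≈ 0.2
PhCH₂–N(CH₃)₃⁺ loses NR'₃: pKₐ(R'₃NH⁺) ≈ 10.7
PhCH₂–OC(CH₃)₃ loses (CH₃)₃CO⁻: pKₐ(t-BuOH) ≈ 18

PhCH₂–OC(CH₃)₃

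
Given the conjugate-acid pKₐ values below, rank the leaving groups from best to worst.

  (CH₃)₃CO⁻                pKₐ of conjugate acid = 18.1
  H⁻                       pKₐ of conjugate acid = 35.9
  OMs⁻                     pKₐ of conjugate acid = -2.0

OMs⁻ > (CH₃)₃CO⁻ > H⁻

Lower conjugate-acid pKₐ ⇒ weaker base ⇒ better leaving group.
Sorting by the given values: OMs⁻ (-2.0), (CH₃)₃CO⁻ (18.1), H⁻ (35.9).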